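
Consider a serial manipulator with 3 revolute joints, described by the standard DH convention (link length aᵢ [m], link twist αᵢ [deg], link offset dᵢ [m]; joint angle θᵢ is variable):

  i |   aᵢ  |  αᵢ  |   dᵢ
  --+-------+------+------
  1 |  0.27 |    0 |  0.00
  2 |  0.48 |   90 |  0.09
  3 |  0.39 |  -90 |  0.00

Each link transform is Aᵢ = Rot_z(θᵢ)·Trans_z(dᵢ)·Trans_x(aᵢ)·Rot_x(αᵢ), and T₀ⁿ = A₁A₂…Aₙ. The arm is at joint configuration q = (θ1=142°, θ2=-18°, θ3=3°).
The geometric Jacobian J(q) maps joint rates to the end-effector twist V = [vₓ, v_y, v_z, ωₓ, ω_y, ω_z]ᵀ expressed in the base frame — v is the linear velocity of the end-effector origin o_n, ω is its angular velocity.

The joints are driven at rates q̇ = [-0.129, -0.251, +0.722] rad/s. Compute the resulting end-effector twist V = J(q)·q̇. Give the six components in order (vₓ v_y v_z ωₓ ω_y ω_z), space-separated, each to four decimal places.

o_n = [-0.6990, 0.8870, 0.1104]
J₁: ẑ×o_n = [-0.8870, -0.6990, 0.0000], ω = ẑ
J2: z=[0.0000, 0.0000, 1.0000] o=[-0.2128, 0.1662, 0.0000] → [-0.7208, -0.4862, 0.0000, 0.0000, 0.0000, 1.0000]
J3: z=[0.8290, 0.5592, 0.0000] o=[-0.4812, 0.5642, 0.0900] → [0.0114, -0.0169, 0.3895, 0.8290, 0.5592, 0.0000]
V = J·q̇ = [0.3036, 0.2000, 0.2812, 0.5986, 0.4037, -0.3800]

0.3036 0.2000 0.2812 0.5986 0.4037 -0.3800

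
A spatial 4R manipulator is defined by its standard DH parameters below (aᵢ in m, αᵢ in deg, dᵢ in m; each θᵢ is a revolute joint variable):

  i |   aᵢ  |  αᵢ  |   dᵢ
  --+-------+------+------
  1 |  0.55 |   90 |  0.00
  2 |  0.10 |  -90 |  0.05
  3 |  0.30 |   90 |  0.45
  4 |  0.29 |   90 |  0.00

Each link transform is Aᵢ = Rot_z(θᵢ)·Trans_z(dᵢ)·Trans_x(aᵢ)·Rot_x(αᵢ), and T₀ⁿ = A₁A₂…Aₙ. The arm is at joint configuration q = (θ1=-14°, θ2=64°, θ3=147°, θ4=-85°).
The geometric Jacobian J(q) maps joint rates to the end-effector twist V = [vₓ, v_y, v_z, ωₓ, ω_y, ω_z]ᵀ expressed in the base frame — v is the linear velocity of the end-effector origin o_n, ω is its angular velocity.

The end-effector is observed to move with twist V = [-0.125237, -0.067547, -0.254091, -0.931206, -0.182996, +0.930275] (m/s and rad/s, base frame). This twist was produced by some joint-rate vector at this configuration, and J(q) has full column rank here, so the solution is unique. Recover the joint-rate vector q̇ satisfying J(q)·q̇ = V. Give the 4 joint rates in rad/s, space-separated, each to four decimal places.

0.4930 0.4280 0.9640 0.0300

o_n = [0.3504, 0.0437, -0.0847]
J₁: ẑ×o_n = [-0.0437, 0.3504, 0.0000], ω = ẑ
J2: z=[-0.2419, -0.9703, 0.0000] o=[0.5337, -0.1331, 0.0000] → [0.0822, -0.0205, -0.2205, -0.2419, -0.9703, 0.0000]
J3: z=[-0.8721, 0.2174, 0.4384] o=[0.5641, -0.1922, 0.0899] → [-0.1413, -0.2459, -0.1592, -0.8721, 0.2174, 0.4384]
J4: z=[0.4346, 0.7560, 0.4895] o=[0.1042, 0.0909, 0.0610] → [-0.0870, 0.1839, -0.2067, 0.4346, 0.7560, 0.4895]
q̇ = J⁺·V = [0.4930, 0.4280, 0.9640, 0.0300]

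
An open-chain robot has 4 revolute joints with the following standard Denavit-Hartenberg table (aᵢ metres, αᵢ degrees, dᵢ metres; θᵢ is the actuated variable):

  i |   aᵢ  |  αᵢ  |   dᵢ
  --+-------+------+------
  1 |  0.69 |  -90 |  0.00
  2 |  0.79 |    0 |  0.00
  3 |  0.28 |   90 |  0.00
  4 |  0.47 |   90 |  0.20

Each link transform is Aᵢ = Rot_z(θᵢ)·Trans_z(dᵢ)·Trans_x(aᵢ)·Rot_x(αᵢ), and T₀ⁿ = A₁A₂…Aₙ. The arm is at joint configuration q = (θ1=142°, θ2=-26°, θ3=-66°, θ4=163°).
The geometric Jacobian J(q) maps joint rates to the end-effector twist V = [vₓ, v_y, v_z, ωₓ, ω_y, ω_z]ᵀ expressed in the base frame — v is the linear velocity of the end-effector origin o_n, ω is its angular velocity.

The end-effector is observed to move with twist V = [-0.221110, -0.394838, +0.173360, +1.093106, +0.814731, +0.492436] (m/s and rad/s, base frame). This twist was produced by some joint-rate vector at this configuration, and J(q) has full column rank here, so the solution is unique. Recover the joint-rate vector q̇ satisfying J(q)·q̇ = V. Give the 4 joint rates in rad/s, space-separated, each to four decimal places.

0.5050 -0.6730 -0.6420 0.3600

o_n = [-1.0350, 0.6343, 0.1700]
J₁: ẑ×o_n = [-0.6343, -1.0350, 0.0000], ω = ẑ
J2: z=[-0.6157, -0.7880, 0.0000] o=[-0.5437, 0.4248, 0.0000] → [-0.1339, 0.1046, -0.5161, -0.6157, -0.7880, 0.0000]
J3: z=[-0.6157, -0.7880, 0.0000] o=[-1.1033, 0.8620, 0.3463] → [0.1390, -0.1086, 0.1940, -0.6157, -0.7880, 0.0000]
J4: z=[0.7875, -0.6153, -0.0349] o=[-1.0956, 0.8559, 0.6261] → [0.2729, 0.3571, -0.1373, 0.7875, -0.6153, -0.0349]
q̇ = J⁺·V = [0.5050, -0.6730, -0.6420, 0.3600]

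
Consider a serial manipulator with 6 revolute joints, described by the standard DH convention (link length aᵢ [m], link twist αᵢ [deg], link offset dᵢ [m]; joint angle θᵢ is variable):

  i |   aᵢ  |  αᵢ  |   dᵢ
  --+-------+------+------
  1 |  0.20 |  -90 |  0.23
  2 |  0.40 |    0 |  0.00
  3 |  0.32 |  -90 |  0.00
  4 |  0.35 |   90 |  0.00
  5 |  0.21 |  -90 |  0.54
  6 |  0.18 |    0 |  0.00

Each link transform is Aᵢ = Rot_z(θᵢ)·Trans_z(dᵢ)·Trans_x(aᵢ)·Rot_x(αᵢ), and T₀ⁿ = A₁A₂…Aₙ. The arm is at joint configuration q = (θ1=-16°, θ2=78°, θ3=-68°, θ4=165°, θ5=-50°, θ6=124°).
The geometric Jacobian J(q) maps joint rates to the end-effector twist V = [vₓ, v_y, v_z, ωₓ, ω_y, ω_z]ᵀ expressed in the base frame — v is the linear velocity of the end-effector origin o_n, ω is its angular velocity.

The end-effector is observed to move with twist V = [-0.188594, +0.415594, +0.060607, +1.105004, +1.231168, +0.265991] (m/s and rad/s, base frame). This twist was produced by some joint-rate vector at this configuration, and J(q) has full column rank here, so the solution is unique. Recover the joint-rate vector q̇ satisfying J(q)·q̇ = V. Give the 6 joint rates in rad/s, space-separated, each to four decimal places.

0.3740 0.5700 0.9780 0.5600 0.2470 -0.9010

o_n = [0.1665, -0.5536, -0.0814]
J₁: ẑ×o_n = [0.5536, 0.1665, -0.0000], ω = ẑ
J2: z=[0.2756, 0.9613, 0.0000] o=[0.1923, -0.0551, 0.2300] → [-0.2993, 0.0858, -0.1127, 0.2756, 0.9613, 0.0000]
J3: z=[0.2756, 0.9613, 0.0000] o=[0.2722, -0.0781, -0.1613] → [0.0768, -0.0220, -0.0295, 0.2756, 0.9613, 0.0000]
J4: z=[-0.1669, 0.0479, -0.9848] o=[0.5751, -0.1649, -0.2168] → [-0.3763, 0.4250, 0.0844, -0.1669, 0.0479, -0.9848]
J5: z=[-0.0212, -0.9988, -0.0449] o=[0.2301, -0.1602, -0.1581] → [-0.0943, 0.0045, -0.0552, -0.0212, -0.9988, -0.0449]
J6: z=[-0.8624, 0.0410, -0.5045] o=[0.1124, -0.7054, -0.0013] → [0.0733, -0.0963, -0.1332, -0.8624, 0.0410, -0.5045]
q̇ = J⁺·V = [0.3740, 0.5700, 0.9780, 0.5600, 0.2470, -0.9010]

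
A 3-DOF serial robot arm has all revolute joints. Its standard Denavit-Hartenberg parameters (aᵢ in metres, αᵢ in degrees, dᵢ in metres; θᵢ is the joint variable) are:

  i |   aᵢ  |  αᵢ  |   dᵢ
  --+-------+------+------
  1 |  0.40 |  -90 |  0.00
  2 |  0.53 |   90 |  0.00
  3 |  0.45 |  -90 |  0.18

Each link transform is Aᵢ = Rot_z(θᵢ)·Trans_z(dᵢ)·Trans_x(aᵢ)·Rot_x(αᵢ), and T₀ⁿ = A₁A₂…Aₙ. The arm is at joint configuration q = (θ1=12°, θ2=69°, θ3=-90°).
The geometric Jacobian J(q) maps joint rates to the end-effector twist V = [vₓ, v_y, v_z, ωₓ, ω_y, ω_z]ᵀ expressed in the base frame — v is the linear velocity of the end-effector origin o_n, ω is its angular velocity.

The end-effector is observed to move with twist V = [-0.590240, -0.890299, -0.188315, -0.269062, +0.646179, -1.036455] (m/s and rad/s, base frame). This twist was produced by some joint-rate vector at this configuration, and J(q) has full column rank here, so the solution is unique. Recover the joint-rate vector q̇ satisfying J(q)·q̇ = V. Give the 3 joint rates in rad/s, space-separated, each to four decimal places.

o_n = [0.8350, -0.2826, -0.4303]
J₁: ẑ×o_n = [0.2826, 0.8350, -0.0000], ω = ẑ
J2: z=[-0.2079, 0.9781, 0.0000] o=[0.3913, 0.0832, 0.0000] → [-0.4209, -0.0895, -0.3580, -0.2079, 0.9781, 0.0000]
J3: z=[0.9132, 0.1941, 0.3584] o=[0.5770, 0.1227, -0.4948] → [0.1577, 0.0335, -0.4201, 0.9132, 0.1941, 0.3584]
q̇ = J⁺·V = [-0.9870, 0.6880, -0.1380]

-0.9870 0.6880 -0.1380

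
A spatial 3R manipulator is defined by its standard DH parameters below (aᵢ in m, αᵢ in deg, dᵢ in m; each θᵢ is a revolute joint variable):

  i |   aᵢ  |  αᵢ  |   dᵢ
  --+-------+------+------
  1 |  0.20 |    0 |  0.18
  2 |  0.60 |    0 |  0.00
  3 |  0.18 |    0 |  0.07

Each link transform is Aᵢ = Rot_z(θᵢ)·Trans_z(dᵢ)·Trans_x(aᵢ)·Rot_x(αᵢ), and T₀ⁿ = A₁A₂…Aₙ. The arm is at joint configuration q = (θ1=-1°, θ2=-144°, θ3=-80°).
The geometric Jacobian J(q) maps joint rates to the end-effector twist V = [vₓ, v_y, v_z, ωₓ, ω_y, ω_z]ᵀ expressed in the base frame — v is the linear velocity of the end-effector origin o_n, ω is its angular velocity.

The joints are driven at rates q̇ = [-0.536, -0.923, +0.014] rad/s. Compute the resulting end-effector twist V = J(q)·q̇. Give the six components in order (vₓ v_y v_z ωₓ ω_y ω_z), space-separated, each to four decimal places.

o_n = [-0.4188, -0.2204, 0.2500]
J₁: ẑ×o_n = [0.2204, -0.4188, 0.0000], ω = ẑ
J2: z=[0.0000, 0.0000, 1.0000] o=[0.2000, -0.0035, 0.1800] → [0.2169, -0.6188, 0.0000, 0.0000, 0.0000, 1.0000]
J3: z=[0.0000, 0.0000, 1.0000] o=[-0.2915, -0.3476, 0.1800] → [-0.1273, -0.1273, 0.0000, 0.0000, 0.0000, 1.0000]
V = J·q̇ = [-0.3201, 0.7938, 0.0000, 0.0000, 0.0000, -1.4450]

-0.3201 0.7938 0.0000 0.0000 0.0000 -1.4450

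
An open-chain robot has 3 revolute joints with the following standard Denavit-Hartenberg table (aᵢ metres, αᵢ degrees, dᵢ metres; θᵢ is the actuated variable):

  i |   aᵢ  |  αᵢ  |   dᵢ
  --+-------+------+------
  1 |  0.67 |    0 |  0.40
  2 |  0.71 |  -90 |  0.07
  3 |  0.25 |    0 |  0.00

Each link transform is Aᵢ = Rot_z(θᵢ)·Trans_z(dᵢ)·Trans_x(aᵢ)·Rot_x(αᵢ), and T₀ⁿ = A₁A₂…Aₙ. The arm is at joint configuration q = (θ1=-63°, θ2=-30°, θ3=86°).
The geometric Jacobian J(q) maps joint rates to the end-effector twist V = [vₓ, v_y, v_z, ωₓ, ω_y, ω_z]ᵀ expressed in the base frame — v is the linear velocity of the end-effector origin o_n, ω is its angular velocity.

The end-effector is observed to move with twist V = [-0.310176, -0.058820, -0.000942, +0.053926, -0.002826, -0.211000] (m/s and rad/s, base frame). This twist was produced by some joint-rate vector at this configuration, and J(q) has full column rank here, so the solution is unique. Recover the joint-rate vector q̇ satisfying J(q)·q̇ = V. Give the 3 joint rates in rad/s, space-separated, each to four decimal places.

-0.2640 0.0530 0.0540

o_n = [0.2661, -1.3234, 0.2206]
J₁: ẑ×o_n = [1.3234, 0.2661, -0.0000], ω = ẑ
J2: z=[0.0000, 0.0000, 1.0000] o=[0.3042, -0.5970, 0.4000] → [0.7264, -0.0381, 0.0000, 0.0000, 0.0000, 1.0000]
J3: z=[0.9986, -0.0523, 0.0000] o=[0.2670, -1.3060, 0.4700] → [0.0131, 0.2490, -0.0174, 0.9986, -0.0523, 0.0000]
q̇ = J⁺·V = [-0.2640, 0.0530, 0.0540]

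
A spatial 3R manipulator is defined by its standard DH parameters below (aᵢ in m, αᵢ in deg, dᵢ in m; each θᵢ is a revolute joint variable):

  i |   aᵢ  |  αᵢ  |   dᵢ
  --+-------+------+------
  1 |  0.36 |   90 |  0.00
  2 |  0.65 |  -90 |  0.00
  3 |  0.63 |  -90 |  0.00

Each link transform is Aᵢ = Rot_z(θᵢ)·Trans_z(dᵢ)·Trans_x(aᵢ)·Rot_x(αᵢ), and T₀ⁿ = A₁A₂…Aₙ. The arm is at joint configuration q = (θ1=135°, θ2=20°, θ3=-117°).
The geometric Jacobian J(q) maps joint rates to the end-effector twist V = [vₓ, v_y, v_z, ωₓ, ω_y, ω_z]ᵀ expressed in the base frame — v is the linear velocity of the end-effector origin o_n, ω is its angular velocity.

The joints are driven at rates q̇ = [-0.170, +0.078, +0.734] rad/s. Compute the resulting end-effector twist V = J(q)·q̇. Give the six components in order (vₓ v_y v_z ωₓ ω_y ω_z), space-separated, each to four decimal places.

0.0334 0.4323 0.1676 0.2327 -0.1224 0.5197

o_n = [-0.0995, 0.8933, 0.1245]
J₁: ẑ×o_n = [-0.8933, -0.0995, 0.0000], ω = ẑ
J2: z=[0.7071, 0.7071, 0.0000] o=[-0.2546, 0.2546, 0.0000] → [0.0880, -0.0880, 0.3420, 0.7071, 0.7071, 0.0000]
J3: z=[0.2418, -0.2418, 0.9397] o=[-0.6865, 0.6865, 0.2223] → [-0.1707, 0.5752, 0.1920, 0.2418, -0.2418, 0.9397]
V = J·q̇ = [0.0334, 0.4323, 0.1676, 0.2327, -0.1224, 0.5197]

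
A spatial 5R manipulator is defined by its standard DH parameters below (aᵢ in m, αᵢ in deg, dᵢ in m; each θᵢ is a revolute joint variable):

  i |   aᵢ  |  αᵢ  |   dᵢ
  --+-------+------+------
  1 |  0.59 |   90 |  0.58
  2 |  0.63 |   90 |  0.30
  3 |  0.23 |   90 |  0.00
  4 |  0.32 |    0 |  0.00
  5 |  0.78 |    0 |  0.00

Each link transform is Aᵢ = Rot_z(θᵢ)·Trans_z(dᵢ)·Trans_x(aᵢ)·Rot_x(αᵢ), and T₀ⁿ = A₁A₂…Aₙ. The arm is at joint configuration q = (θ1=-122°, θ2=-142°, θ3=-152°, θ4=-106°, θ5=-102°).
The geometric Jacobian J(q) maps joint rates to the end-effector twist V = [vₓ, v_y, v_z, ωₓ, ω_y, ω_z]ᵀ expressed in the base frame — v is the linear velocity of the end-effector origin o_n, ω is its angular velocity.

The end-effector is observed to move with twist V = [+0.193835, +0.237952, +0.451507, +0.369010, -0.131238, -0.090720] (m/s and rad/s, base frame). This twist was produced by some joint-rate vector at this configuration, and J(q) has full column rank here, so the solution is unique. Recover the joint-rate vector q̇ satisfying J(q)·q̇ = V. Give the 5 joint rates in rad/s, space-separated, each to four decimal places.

o_n = [-0.3010, 0.5690, -0.0590]
J₁: ẑ×o_n = [-0.5690, -0.3010, 0.0000], ω = ẑ
J2: z=[-0.8480, 0.5299, 0.0000] o=[-0.3127, -0.5003, 0.5800] → [-0.3386, -0.5419, -0.9130, -0.8480, 0.5299, 0.0000]
J3: z=[0.3263, 0.5221, 0.7880] o=[-0.3040, 0.0796, 0.1921] → [-0.5167, 0.0843, 0.1581, 0.3263, 0.5221, 0.7880]
J4: z=[-0.9448, 0.1542, 0.2890] o=[-0.2972, -0.1133, 0.3172] → [-0.2552, -0.3565, -0.6441, -0.9448, 0.1542, 0.2890]
J5: z=[-0.9448, 0.1542, 0.2890] o=[-0.4002, -0.1999, 0.0268] → [-0.2355, -0.0524, -0.7418, -0.9448, 0.1542, 0.2890]
q̇ = J⁺·V = [-0.3320, -0.5370, 0.2420, 0.5400, -0.3650]

-0.3320 -0.5370 0.2420 0.5400 -0.3650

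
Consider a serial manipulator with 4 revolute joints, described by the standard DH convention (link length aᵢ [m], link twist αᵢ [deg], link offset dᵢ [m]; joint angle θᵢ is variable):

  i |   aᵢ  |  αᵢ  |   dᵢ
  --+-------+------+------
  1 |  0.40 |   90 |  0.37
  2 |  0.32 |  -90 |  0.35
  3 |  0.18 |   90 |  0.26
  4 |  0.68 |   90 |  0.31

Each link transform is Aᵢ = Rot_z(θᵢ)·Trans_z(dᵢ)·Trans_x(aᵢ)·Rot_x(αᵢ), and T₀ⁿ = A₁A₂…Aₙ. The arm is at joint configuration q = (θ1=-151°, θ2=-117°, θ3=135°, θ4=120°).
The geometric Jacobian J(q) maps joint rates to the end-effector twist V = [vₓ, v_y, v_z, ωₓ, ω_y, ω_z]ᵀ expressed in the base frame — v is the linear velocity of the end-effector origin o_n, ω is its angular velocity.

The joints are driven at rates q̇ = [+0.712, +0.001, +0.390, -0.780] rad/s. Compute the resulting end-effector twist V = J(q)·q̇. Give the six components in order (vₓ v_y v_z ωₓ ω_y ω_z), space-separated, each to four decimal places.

0.0124 -1.2129 0.2063 -0.7908 0.1934 1.0264

o_n = [-0.8706, -0.2037, -0.5966]
J₁: ẑ×o_n = [0.2037, -0.8706, 0.0000], ω = ẑ
J2: z=[-0.4848, 0.8746, 0.0000] o=[-0.3498, -0.1939, 0.3700] → [-0.8454, -0.4686, 0.4602, -0.4848, 0.8746, 0.0000]
J3: z=[-0.7793, -0.4320, -0.4540] o=[-0.3925, 0.1826, 0.0849] → [0.1190, -0.3140, 0.0945, -0.7793, -0.4320, -0.4540]
J4: z=[0.6236, -0.4628, -0.6300] o=[-0.5839, -0.0690, 0.0802] → [0.2284, 0.6027, -0.2167, 0.6236, -0.4628, -0.6300]
V = J·q̇ = [0.0124, -1.2129, 0.2063, -0.7908, 0.1934, 1.0264]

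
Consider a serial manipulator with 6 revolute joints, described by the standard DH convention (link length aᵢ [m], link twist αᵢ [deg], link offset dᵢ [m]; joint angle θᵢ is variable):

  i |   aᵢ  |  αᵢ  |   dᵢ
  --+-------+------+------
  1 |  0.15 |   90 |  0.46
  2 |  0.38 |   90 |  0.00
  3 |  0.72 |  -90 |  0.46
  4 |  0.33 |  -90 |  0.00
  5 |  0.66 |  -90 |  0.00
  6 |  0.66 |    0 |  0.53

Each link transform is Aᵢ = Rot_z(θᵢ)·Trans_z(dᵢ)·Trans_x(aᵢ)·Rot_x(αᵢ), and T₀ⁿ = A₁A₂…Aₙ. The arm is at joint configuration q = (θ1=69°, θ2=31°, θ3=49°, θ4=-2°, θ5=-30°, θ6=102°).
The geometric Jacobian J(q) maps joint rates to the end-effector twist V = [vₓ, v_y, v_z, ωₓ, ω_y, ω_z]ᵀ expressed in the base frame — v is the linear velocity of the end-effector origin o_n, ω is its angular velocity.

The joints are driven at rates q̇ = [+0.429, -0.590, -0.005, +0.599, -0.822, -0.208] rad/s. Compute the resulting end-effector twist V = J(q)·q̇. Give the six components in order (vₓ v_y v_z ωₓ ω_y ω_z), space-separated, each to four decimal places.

o_n = [1.8868, 1.6030, 0.3433]
J₁: ẑ×o_n = [-1.6030, 1.8868, 0.0000], ω = ẑ
J2: z=[0.9336, -0.3584, 0.0000] o=[0.0538, 0.1400, 0.4600] → [0.0418, 0.1089, 2.0227, 0.9336, -0.3584, 0.0000]
J3: z=[0.1846, 0.4808, -0.8572] o=[0.1705, 0.4441, 0.6557] → [0.8431, -1.4135, -0.6114, 0.1846, 0.4808, -0.8572]
J4: z=[0.3807, -0.8391, -0.3887] o=[0.9078, 0.8486, 0.5047] → [0.4286, -0.3191, 1.1086, 0.3807, -0.8391, -0.3887]
J5: z=[-0.1528, -0.4717, 0.8684] o=[1.2087, 0.9381, 0.6063] → [-0.4534, 0.5486, 0.2182, -0.1528, -0.4717, 0.8684]
J6: z=[0.1263, 0.8622, 0.4905] o=[1.8556, 0.8162, 0.6539] → [-0.6537, 0.0545, 0.0726, 0.1263, 0.8622, 0.4905]
V = J·q̇ = [0.0489, 0.0988, -0.7207, -0.2244, -0.0852, -0.6154]

0.0489 0.0988 -0.7207 -0.2244 -0.0852 -0.6154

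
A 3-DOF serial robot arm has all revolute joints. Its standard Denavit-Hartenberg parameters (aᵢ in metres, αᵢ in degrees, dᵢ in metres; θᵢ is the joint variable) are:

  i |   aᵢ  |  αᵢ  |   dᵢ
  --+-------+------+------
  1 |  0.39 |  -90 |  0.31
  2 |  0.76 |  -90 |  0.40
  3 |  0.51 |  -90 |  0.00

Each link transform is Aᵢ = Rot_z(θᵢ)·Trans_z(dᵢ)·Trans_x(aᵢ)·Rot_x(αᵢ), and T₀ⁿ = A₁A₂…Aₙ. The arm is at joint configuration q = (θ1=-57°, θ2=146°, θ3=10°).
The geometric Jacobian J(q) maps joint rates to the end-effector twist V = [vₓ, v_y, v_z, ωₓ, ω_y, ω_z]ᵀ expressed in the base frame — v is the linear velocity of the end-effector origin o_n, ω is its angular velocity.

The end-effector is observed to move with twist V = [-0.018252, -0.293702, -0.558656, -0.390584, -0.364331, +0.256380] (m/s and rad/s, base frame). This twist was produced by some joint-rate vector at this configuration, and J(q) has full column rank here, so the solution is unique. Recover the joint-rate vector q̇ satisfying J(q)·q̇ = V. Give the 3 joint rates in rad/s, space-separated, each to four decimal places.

o_n = [-0.0963, 0.7202, -0.3958]
J₁: ẑ×o_n = [-0.7202, -0.0963, 0.0000], ω = ẑ
J2: z=[0.8387, 0.5446, 0.0000] o=[0.2124, -0.3271, 0.3100] → [-0.3844, 0.5920, 1.0465, 0.8387, 0.5446, 0.0000]
J3: z=[-0.3046, 0.4690, 0.8290] o=[0.2047, 0.4192, -0.1150] → [-0.3812, -0.3351, 0.0495, -0.3046, 0.4690, 0.8290]
q̇ = J⁺·V = [0.3940, -0.5260, -0.1660]

0.3940 -0.5260 -0.1660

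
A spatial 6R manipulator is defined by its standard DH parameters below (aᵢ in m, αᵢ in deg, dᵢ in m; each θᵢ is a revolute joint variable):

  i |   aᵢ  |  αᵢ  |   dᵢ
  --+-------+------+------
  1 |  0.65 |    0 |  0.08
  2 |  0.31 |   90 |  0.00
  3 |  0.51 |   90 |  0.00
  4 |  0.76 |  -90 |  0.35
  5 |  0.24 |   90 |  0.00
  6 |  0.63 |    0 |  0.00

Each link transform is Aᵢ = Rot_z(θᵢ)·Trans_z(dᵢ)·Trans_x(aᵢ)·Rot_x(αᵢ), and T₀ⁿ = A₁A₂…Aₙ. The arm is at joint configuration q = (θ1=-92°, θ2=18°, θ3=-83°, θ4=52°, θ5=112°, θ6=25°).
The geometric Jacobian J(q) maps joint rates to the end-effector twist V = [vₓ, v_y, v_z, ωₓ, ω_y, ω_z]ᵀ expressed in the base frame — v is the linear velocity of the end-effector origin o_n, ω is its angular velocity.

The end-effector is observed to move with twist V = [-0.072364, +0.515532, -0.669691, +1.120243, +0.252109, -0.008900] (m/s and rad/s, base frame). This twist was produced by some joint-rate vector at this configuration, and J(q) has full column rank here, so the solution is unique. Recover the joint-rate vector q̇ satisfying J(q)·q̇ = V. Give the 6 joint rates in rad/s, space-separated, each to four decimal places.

o_n = [-0.3109, -1.5434, -0.4477]
J₁: ẑ×o_n = [1.5434, -0.3109, 0.0000], ω = ẑ
J2: z=[0.0000, 0.0000, 1.0000] o=[-0.0227, -0.6496, 0.0800] → [0.8938, -0.2882, 0.0000, 0.0000, 0.0000, 1.0000]
J3: z=[-0.9613, -0.2756, 0.0000] o=[0.0628, -0.9476, 0.0800] → [0.1455, -0.5073, 0.4697, -0.9613, -0.2756, 0.0000]
J4: z=[-0.2736, 0.9541, -0.1219] o=[0.0799, -1.0073, -0.4262] → [-0.0859, 0.0417, 0.5195, -0.2736, 0.9541, -0.1219]
J5: z=[-0.6183, -0.0774, 0.7821] o=[-0.5758, -0.8933, -0.9333] → [0.4709, 0.5074, 0.4225, -0.6183, -0.0774, 0.7821]
J6: z=[-0.5807, -0.6257, -0.5209] o=[-0.4487, -1.0796, -0.8512] → [-0.4940, 0.1625, 0.3555, -0.5807, -0.6257, -0.5209]
q̇ = J⁺·V = [0.1250, -0.4650, -0.8920, -0.2670, 0.0960, -0.4290]

0.1250 -0.4650 -0.8920 -0.2670 0.0960 -0.4290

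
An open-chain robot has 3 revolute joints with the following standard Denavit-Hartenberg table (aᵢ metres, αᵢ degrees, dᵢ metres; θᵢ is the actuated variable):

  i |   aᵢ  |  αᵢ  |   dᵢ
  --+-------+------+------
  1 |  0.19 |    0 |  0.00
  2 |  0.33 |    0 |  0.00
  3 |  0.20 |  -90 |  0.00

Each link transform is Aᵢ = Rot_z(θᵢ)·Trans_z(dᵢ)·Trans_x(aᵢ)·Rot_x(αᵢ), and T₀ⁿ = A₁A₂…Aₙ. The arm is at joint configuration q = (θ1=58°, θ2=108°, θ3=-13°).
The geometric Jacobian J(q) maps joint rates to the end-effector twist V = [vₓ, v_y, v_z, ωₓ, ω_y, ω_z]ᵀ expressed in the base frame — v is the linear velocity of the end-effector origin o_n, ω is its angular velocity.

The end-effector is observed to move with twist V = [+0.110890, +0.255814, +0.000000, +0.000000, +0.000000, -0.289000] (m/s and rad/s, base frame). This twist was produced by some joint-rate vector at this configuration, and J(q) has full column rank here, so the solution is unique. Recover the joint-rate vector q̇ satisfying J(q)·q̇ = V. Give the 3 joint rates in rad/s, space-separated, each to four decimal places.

-0.1810 -0.5140 0.4060

o_n = [-0.3977, 0.3318, 0.0000]
J₁: ẑ×o_n = [-0.3318, -0.3977, 0.0000], ω = ẑ
J2: z=[0.0000, 0.0000, 1.0000] o=[0.1007, 0.1611, 0.0000] → [-0.1706, -0.4984, 0.0000, 0.0000, 0.0000, 1.0000]
J3: z=[0.0000, 0.0000, 1.0000] o=[-0.2195, 0.2410, 0.0000] → [-0.0908, -0.1782, 0.0000, 0.0000, 0.0000, 1.0000]
q̇ = J⁺·V = [-0.1810, -0.5140, 0.4060]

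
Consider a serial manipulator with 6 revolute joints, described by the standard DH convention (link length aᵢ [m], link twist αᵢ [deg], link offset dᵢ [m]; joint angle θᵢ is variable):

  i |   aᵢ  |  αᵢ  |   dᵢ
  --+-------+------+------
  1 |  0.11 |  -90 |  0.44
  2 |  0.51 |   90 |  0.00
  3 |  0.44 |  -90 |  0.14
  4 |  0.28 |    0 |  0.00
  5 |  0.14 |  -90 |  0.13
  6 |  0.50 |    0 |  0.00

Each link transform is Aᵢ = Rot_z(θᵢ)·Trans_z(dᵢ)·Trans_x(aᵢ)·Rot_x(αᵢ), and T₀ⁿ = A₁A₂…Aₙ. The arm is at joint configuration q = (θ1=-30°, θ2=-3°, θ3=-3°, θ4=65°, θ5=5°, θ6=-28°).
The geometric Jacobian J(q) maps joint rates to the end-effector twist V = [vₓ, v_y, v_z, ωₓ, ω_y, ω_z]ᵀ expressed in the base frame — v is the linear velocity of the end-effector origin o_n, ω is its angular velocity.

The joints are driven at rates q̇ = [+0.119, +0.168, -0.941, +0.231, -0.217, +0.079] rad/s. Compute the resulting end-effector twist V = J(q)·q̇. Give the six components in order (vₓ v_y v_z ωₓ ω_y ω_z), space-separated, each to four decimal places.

-0.2022 -0.5660 -0.2562 0.0733 0.1723 -0.8515

o_n = [1.3990, -0.4329, -0.1520]
J₁: ẑ×o_n = [0.4329, 1.3990, -0.0000], ω = ẑ
J2: z=[0.5000, 0.8660, 0.0000] o=[0.0953, -0.0550, 0.4400] → [-0.5127, 0.2960, -1.3180, 0.5000, 0.8660, 0.0000]
J3: z=[-0.0453, 0.0262, 0.9986] o=[0.5363, -0.3097, 0.4667] → [0.1069, 0.8335, -0.0170, -0.0453, 0.0262, 0.9986]
J4: z=[0.5446, 0.8387, 0.0027] o=[0.8985, -0.5453, 0.6295] → [-0.6558, 0.4270, -0.3586, 0.5446, 0.8387, 0.0027]
J5: z=[0.5446, 0.8387, 0.0027] o=[1.0091, -0.6163, 0.3823] → [-0.4486, 0.2920, -0.2272, 0.5446, 0.8387, 0.0027]
J6: z=[-0.7715, 0.5022, -0.3907] o=[1.1259, -0.5368, 0.2537] → [-0.1632, -0.4197, -0.2173, -0.7715, 0.5022, -0.3907]
V = J·q̇ = [-0.2022, -0.5660, -0.2562, 0.0733, 0.1723, -0.8515]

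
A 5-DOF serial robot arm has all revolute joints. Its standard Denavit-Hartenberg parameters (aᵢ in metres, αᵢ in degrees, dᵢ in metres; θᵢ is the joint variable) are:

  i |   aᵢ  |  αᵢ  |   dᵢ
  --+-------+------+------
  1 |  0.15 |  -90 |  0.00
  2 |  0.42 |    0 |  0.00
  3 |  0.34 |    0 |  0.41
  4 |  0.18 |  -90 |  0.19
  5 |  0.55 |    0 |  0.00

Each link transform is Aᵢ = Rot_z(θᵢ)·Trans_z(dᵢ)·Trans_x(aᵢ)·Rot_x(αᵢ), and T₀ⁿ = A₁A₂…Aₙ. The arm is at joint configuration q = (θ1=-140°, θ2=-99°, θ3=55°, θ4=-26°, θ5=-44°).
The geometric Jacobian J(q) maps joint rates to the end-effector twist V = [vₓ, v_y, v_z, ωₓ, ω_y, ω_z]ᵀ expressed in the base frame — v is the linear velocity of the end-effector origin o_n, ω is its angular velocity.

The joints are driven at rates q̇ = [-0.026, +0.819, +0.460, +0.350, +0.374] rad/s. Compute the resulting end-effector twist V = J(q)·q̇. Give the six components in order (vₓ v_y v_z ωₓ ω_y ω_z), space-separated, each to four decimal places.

o_n = [0.2285, -1.0903, 1.1919]
J₁: ẑ×o_n = [1.0903, 0.2285, -0.0000], ω = ẑ
J2: z=[0.6428, -0.7660, 0.0000] o=[-0.1149, -0.0964, 0.0000] → [-0.9131, -0.7662, -0.3758, 0.6428, -0.7660, 0.0000]
J3: z=[0.6428, -0.7660, 0.0000] o=[-0.0646, -0.0542, 0.4148] → [-0.5953, -0.4995, -0.4415, 0.6428, -0.7660, 0.0000]
J4: z=[0.6428, -0.7660, 0.0000] o=[0.0116, -0.5255, 0.6510] → [-0.4144, -0.3477, -0.1969, 0.6428, -0.7660, 0.0000]
J5: z=[-0.7198, -0.6040, -0.3420] o=[0.0866, -0.7106, 0.8202] → [-0.3544, 0.2191, 0.3590, -0.7198, -0.6040, -0.3420]
V = J·q̇ = [-1.3276, -0.9030, -0.4454, 0.7779, -1.4738, -0.1539]

-1.3276 -0.9030 -0.4454 0.7779 -1.4738 -0.1539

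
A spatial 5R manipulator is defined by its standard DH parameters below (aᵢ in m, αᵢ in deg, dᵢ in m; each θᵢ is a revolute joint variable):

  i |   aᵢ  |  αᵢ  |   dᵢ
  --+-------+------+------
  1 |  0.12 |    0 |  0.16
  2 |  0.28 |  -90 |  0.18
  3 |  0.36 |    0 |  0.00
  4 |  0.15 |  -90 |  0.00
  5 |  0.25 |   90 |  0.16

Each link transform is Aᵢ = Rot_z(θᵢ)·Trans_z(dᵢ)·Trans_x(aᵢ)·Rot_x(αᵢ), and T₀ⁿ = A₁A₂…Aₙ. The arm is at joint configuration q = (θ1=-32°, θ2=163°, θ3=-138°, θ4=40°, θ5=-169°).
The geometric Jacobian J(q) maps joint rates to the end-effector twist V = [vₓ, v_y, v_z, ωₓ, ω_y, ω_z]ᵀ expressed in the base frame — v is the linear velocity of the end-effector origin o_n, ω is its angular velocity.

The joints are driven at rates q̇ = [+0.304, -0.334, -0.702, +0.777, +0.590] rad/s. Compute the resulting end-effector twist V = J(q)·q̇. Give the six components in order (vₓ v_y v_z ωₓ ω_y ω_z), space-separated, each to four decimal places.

0.0304 -0.1940 -0.1728 -0.4399 0.3917 0.0521

o_n = [-0.0551, 0.0441, 0.5087]
J₁: ẑ×o_n = [-0.0441, -0.0551, 0.0000], ω = ẑ
J2: z=[0.0000, 0.0000, 1.0000] o=[0.1018, -0.0636, 0.1600] → [-0.1077, -0.1568, 0.0000, 0.0000, 0.0000, 1.0000]
J3: z=[-0.7547, -0.6561, 0.0000] o=[-0.0819, 0.1477, 0.3400] → [-0.1107, 0.1273, 0.0958, -0.7547, -0.6561, 0.0000]
J4: z=[-0.7547, -0.6561, 0.0000] o=[0.0936, -0.0542, 0.5809] → [0.0474, -0.0545, -0.1717, -0.7547, -0.6561, 0.0000]
J5: z=[-0.6497, 0.7474, 0.1392] o=[0.1073, -0.0699, 0.7294] → [-0.1809, -0.1660, 0.0472, -0.6497, 0.7474, 0.1392]
V = J·q̇ = [0.0304, -0.1940, -0.1728, -0.4399, 0.3917, 0.0521]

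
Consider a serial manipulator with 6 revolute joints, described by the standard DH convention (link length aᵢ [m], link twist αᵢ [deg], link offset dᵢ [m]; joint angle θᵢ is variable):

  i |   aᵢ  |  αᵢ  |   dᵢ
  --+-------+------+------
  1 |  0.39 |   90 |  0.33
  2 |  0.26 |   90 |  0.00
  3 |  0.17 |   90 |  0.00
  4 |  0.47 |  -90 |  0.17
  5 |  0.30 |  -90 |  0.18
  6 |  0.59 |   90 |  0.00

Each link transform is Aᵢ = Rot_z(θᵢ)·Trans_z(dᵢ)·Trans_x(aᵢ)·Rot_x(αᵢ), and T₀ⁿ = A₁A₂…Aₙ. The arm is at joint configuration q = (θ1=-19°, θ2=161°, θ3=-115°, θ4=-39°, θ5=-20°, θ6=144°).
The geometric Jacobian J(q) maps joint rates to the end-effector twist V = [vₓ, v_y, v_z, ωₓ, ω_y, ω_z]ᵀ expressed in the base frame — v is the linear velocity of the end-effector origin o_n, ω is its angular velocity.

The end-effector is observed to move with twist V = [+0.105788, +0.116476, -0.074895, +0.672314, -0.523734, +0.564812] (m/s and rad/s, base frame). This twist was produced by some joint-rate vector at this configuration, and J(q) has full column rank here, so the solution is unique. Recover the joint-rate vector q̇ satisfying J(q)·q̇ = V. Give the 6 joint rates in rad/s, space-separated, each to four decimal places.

-0.0480 0.2250 0.5040 0.3560 0.3830 -0.1870

o_n = [0.3136, 0.1315, 0.0379]
J₁: ẑ×o_n = [-0.1315, 0.3136, 0.0000], ω = ẑ
J2: z=[-0.3256, -0.9455, 0.0000] o=[0.3688, -0.1270, 0.3300] → [0.2762, -0.0951, -0.1363, -0.3256, -0.9455, 0.0000]
J3: z=[0.3078, -0.1060, 0.9455] o=[0.1363, -0.0469, 0.4146] → [-0.1288, 0.2836, 0.0737, 0.3078, -0.1060, 0.9455]
J4: z=[0.6727, -0.6786, -0.2951] o=[0.2507, 0.0766, 0.3913] → [0.2560, 0.2191, 0.0796, 0.6727, -0.6786, -0.2951]
J5: z=[0.6627, 0.3750, 0.6482] o=[0.5198, 0.2581, 0.0112] → [0.0921, -0.1514, -0.0066, 0.6627, 0.3750, 0.6482]
J6: z=[-0.5195, 0.8537, 0.0372] o=[0.8009, 0.4340, -0.1003] → [0.1293, 0.0537, 0.5732, -0.5195, 0.8537, 0.0372]
q̇ = J⁺·V = [-0.0480, 0.2250, 0.5040, 0.3560, 0.3830, -0.1870]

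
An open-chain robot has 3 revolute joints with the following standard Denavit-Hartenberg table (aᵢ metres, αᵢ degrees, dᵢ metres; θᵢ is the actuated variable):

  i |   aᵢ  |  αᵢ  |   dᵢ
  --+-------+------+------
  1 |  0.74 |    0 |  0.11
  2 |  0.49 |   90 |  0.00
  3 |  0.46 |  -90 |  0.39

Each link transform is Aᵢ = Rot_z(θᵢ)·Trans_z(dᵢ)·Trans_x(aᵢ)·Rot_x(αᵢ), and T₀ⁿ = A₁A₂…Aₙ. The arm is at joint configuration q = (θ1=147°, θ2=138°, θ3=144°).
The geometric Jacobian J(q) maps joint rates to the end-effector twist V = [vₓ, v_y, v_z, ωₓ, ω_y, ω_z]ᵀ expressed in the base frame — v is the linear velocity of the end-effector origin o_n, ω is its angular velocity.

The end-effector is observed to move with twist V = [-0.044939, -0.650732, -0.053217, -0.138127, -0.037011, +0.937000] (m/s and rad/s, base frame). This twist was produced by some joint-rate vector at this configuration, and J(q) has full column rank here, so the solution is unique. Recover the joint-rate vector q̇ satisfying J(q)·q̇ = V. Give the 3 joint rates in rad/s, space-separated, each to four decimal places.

o_n = [-0.9668, 0.1883, 0.3804]
J₁: ẑ×o_n = [-0.1883, -0.9668, 0.0000], ω = ẑ
J2: z=[0.0000, 0.0000, 1.0000] o=[-0.6206, 0.4030, 0.1100] → [0.2148, -0.3462, 0.0000, 0.0000, 0.0000, 1.0000]
J3: z=[-0.9659, -0.2588, 0.0000] o=[-0.4938, -0.0703, 0.1100] → [-0.0700, 0.2612, -0.3721, -0.9659, -0.2588, 0.0000]
q̇ = J⁺·V = [0.5860, 0.3510, 0.1430]

0.5860 0.3510 0.1430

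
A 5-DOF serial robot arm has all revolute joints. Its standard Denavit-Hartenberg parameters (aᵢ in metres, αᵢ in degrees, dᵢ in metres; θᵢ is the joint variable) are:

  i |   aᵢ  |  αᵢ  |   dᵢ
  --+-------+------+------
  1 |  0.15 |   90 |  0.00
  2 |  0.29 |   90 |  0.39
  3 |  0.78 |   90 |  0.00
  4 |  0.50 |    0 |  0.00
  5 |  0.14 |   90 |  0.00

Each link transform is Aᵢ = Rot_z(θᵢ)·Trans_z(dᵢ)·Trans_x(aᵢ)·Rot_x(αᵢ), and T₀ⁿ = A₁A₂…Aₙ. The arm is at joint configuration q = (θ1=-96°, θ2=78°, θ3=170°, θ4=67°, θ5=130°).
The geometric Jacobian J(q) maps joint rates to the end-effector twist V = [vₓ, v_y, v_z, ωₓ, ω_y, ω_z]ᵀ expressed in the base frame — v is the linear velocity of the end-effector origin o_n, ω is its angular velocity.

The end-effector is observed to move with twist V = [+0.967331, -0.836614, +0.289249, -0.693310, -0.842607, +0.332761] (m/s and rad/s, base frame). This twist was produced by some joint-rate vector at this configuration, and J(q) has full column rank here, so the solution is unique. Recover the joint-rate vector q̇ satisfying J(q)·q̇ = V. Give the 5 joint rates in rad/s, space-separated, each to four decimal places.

o_n = [-0.5800, -0.3897, -0.6141]
J₁: ẑ×o_n = [0.3897, -0.5800, 0.0000], ω = ẑ
J2: z=[-0.9945, 0.1045, 0.0000] o=[-0.0157, -0.1492, 0.0000] → [-0.0642, -0.6107, 0.2982, -0.9945, 0.1045, 0.0000]
J3: z=[-0.1022, -0.9728, -0.2079] o=[-0.4098, -0.1684, 0.2837] → [0.8273, -0.0564, -0.1429, -0.1022, -0.9728, -0.2079]
J4: z=[-0.9832, 0.0670, 0.1699] o=[-0.5279, 0.0046, -0.4677] → [0.0572, -0.1528, 0.3911, -0.9832, 0.0670, 0.1699]
J5: z=[-0.9832, 0.0670, 0.1699] o=[-0.6045, -0.3998, -0.7516] → [0.0075, 0.1393, -0.0116, -0.9832, 0.0670, 0.1699]
q̇ = J⁺·V = [0.5080, 0.5000, 0.9270, 0.6800, -0.5770]

0.5080 0.5000 0.9270 0.6800 -0.5770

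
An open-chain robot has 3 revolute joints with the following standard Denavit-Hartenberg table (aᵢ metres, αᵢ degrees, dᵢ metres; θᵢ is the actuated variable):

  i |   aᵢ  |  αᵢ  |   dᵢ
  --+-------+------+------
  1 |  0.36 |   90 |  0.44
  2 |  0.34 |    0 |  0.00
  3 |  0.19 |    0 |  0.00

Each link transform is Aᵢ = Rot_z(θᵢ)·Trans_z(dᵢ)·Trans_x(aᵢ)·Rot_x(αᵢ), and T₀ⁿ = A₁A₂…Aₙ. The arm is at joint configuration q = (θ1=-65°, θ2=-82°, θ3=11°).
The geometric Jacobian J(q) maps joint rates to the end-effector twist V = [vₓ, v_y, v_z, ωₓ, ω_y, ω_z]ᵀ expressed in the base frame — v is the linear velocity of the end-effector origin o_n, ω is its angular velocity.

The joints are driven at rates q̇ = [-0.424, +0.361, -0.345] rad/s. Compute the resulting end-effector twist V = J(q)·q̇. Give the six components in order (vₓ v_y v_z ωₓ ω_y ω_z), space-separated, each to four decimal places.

-0.1277 -0.1968 0.0181 -0.0145 -0.0068 -0.4240

o_n = [0.1983, -0.4252, -0.0763]
J₁: ẑ×o_n = [0.4252, 0.1983, -0.0000], ω = ẑ
J2: z=[-0.9063, -0.4226, 0.0000] o=[0.1521, -0.3263, 0.4400] → [0.2182, -0.4680, 0.1092, -0.9063, -0.4226, 0.0000]
J3: z=[-0.9063, -0.4226, 0.0000] o=[0.1721, -0.3692, 0.1033] → [0.0759, -0.1628, 0.0619, -0.9063, -0.4226, 0.0000]
V = J·q̇ = [-0.1277, -0.1968, 0.0181, -0.0145, -0.0068, -0.4240]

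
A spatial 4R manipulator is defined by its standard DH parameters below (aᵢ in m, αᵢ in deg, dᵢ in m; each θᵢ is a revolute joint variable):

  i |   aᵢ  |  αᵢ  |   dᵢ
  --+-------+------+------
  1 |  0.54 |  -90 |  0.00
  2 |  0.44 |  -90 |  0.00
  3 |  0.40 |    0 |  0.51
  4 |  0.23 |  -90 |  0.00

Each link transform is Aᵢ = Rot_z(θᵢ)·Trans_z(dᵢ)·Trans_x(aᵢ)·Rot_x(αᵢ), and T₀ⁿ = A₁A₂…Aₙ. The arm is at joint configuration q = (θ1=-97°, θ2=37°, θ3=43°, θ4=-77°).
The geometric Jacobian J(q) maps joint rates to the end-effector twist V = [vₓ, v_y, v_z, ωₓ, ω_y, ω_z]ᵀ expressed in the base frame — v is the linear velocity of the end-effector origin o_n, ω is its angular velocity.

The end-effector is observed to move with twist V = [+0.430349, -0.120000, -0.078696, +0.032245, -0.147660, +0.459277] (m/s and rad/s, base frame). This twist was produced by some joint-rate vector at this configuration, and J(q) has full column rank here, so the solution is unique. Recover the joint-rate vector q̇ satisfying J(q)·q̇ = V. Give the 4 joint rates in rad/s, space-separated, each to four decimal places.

0.2700 0.0500 -0.4600 0.2230

o_n = [-0.2614, -0.9456, -0.9629]
J₁: ẑ×o_n = [0.9456, -0.2614, 0.0000], ω = ẑ
J2: z=[0.9925, -0.1219, 0.0000] o=[-0.0658, -0.5360, 0.0000] → [0.1173, 0.9557, -0.4304, 0.9925, -0.1219, 0.0000]
J3: z=[0.0733, 0.5973, -0.7986] o=[-0.1086, -0.8848, -0.2648] → [-0.4656, 0.1732, 0.0868, 0.0733, 0.5973, -0.7986]
J4: z=[0.0733, 0.5973, -0.7986] o=[-0.3705, -0.7788, -0.8482] → [-0.2018, -0.0787, -0.0774, 0.0733, 0.5973, -0.7986]
q̇ = J⁺·V = [0.2700, 0.0500, -0.4600, 0.2230]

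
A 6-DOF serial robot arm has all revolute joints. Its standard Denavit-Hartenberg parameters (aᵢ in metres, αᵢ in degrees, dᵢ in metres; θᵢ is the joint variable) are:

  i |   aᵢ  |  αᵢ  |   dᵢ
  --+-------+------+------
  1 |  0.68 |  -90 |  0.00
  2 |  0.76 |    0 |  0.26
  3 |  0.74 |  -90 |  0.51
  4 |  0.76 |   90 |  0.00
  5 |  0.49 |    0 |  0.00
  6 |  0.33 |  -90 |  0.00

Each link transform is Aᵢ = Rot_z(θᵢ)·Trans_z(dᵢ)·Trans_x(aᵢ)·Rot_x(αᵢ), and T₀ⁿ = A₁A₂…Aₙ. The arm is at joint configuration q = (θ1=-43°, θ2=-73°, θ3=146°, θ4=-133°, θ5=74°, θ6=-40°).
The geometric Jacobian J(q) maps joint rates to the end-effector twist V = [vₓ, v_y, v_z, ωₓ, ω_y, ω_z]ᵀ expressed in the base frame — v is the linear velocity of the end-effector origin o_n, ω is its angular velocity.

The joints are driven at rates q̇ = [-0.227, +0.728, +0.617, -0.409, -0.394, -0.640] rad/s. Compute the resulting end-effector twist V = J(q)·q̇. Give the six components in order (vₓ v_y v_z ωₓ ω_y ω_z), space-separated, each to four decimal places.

o_n = [1.2972, 1.0118, 0.5896]
J₁: ẑ×o_n = [-1.0118, 1.2972, 0.0000], ω = ẑ
J2: z=[0.6820, 0.7314, 0.0000] o=[0.4973, -0.4638, 0.0000] → [0.4312, -0.4021, 0.4214, 0.6820, 0.7314, 0.0000]
J3: z=[0.6820, 0.7314, 0.0000] o=[0.8371, -0.4251, 0.7268] → [-0.1003, 0.0935, 0.6436, 0.6820, 0.7314, 0.0000]
J4: z=[-0.6994, 0.6522, -0.2924] o=[1.3432, -0.1997, 0.0191] → [0.7263, 0.4125, -0.8173, -0.6994, 0.6522, -0.2924]
J5: z=[-0.6215, -0.3530, 0.6994] o=[1.6114, 0.3101, 0.5148] → [-0.5172, -0.1733, -0.5470, -0.6215, -0.3530, 0.6994]
J6: z=[-0.6215, -0.3530, 0.6994] o=[1.3297, 0.7080, 0.4652] → [-0.2565, 0.0546, -0.2003, -0.6215, -0.3530, 0.6994]
V = J·q̇ = [0.5526, -0.6649, 1.3819, 1.8460, 1.0819, -0.8306]

0.5526 -0.6649 1.3819 1.8460 1.0819 -0.8306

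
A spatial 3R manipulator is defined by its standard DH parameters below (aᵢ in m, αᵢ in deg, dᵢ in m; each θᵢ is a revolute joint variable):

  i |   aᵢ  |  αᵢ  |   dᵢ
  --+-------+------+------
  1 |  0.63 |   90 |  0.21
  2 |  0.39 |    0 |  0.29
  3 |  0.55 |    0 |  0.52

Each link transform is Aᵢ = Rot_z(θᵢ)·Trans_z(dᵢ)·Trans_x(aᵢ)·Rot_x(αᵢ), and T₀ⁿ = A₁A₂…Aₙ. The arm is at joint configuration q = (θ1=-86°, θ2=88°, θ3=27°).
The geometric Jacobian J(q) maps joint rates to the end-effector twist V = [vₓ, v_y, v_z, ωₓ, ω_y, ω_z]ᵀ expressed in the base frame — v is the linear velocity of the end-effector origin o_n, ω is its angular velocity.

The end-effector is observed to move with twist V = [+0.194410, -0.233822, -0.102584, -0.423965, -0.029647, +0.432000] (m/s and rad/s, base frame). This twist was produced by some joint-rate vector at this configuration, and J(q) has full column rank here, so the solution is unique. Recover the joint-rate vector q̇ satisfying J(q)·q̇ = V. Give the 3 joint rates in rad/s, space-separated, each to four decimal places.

0.4320 -0.2790 0.7040

o_n = [-0.7793, -0.4667, 1.0982]
J₁: ẑ×o_n = [0.4667, -0.7793, 0.0000], ω = ẑ
J2: z=[-0.9976, -0.0698, 0.0000] o=[0.0439, -0.6285, 0.2100] → [-0.0620, 0.8861, -0.2188, -0.9976, -0.0698, 0.0000]
J3: z=[-0.9976, -0.0698, 0.0000] o=[-0.2444, -0.6623, 0.5998] → [-0.0348, 0.4973, -0.2324, -0.9976, -0.0698, 0.0000]
q̇ = J⁺·V = [0.4320, -0.2790, 0.7040]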